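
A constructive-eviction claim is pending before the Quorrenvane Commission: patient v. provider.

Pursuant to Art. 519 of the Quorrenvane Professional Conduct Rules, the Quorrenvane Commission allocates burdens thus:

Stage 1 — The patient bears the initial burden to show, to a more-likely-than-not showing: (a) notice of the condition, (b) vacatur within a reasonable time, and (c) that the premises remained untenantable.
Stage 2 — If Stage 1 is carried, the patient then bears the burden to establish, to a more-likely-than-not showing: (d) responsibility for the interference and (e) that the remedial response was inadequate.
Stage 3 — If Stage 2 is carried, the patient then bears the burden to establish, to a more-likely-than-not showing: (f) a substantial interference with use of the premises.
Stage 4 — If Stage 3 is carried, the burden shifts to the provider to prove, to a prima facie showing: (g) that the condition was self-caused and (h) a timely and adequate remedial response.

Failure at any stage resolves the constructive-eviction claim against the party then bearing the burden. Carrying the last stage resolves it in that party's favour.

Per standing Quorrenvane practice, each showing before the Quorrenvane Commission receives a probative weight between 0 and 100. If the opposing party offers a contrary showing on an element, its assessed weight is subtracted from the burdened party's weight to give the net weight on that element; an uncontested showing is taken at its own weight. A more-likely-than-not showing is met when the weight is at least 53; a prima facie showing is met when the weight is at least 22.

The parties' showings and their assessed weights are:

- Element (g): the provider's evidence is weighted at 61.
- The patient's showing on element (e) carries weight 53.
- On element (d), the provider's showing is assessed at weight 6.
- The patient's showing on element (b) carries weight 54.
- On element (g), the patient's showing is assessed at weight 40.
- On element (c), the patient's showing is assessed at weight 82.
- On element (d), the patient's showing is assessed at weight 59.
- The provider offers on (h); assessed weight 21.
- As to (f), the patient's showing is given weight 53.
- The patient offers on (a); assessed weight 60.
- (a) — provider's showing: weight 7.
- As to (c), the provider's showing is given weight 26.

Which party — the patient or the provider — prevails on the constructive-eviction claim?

patient

Stage 1 — burden on patient; standard: a more-likely-than-not showing (weight is at least 53).
    (a): 60 − 7 = 53 ≥ 53 [met]
    (b): 54 ≥ 53 [met]
    (c): 82 − 26 = 56 ≥ 53 [met]
  Stage 1 is satisfied; the patient continues to bear the burden.
Stage 2 — burden on patient; standard: a more-likely-than-not showing (weight is at least 53).
    (d): 59 − 6 = 53 ≥ 53 [met]
    (e): 53 ≥ 53 [met]
  Stage 2 carried; the burden remains with the patient.
Stage 3 — burden on patient; standard: a more-likely-than-not showing (weight is at least 53).
    (f): 53 ≥ 53 [met]
  All elements met. The burden passes to the provider.
Stage 4 — burden on provider; standard: a prima facie showing (weight is at least 22).
    (g): 61 − 40 = 21 < 22 [not met]
    (h): 21 < 22 [not met]
  The provider does not carry Stage 4.
The analysis ends at Stage 4; the patient prevails.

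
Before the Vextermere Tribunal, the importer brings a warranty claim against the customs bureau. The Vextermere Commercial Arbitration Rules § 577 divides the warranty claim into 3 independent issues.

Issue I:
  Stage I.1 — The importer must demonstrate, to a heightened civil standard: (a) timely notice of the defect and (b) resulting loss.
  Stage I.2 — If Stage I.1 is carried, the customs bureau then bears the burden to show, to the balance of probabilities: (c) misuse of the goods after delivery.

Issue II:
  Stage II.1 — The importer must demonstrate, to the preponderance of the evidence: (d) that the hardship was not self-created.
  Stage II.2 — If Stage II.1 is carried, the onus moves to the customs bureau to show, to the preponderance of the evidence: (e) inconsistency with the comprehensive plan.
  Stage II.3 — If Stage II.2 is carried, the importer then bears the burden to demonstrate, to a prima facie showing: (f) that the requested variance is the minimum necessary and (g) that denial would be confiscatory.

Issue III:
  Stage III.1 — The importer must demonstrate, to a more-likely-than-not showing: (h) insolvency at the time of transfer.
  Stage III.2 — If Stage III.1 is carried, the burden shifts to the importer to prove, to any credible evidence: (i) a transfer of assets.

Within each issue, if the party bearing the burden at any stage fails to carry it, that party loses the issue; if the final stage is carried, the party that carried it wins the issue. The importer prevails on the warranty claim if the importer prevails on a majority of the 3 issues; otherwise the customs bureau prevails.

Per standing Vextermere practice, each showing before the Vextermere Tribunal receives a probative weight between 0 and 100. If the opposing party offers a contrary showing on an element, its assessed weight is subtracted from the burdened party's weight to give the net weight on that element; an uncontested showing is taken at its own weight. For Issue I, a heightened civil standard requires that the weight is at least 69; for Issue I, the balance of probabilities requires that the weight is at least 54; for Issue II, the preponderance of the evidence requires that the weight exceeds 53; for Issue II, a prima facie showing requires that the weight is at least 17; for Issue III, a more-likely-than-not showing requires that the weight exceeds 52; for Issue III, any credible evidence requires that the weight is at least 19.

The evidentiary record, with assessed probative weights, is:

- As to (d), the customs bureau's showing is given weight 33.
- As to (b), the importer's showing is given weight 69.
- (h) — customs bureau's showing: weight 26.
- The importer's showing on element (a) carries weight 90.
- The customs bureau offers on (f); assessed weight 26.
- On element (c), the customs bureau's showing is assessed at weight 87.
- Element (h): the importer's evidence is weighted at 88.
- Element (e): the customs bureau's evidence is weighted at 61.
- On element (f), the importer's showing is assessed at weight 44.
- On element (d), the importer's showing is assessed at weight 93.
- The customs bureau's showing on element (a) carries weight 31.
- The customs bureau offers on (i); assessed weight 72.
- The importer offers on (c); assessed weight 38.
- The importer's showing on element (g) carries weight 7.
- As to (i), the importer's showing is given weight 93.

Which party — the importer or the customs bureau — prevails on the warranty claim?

— Issue I —
At Stage I.1 the importer must meet a heightened civil standard (weight is at least 69): on (a) the weight is 90 less the opposing 31 gives net 59, which does not reach 69, so (a) does not meet the standard; on (b) the weight is 69, which does reach 69, so (b) meets the standard.
  Not every element is met, so the importer fails to carry Stage I.1.
The customs bureau prevails on this issue.
— Issue II —
Stage II.1 (importer, the preponderance of the evidence, weight exceeds 53): (d) net 93−33=60 > 53 — meets.
  Stage II.1 is satisfied; the onus moves to the customs bureau.
Stage II.2 (customs bureau, the preponderance of the evidence, weight exceeds 53): (e) 61 > 53 — meets.
  Stage II.2 carried; the burden shifts to the importer.
Stage II.3 (importer, a prima facie showing, weight is at least 17): (f) net 44−26=18 ≥ 17 — meets; (g) 7 < 17 — fails.
  Stage II.3 not carried; the importer fails its burden.
The customs bureau prevails on this issue.
— Issue III —
Stage III.1 (importer, a more-likely-than-not showing, weight exceeds 52): (h) net 88−26=62 > 52 — meets.
  Stage III.1 carried; the burden remains with the importer.
Stage III.2 (importer, any credible evidence, weight is at least 19): (i) net 93−72=21 ≥ 19 — meets.
  Stage III.2 carried; the final stage is satisfied.
Every stage carried; the importer prevails on this issue.
Per-issue: Issue I → customs bureau; Issue II → customs bureau; Issue III → importer. The importer must prevail on a majority of issues; overall, the customs bureau prevails.

customs bureau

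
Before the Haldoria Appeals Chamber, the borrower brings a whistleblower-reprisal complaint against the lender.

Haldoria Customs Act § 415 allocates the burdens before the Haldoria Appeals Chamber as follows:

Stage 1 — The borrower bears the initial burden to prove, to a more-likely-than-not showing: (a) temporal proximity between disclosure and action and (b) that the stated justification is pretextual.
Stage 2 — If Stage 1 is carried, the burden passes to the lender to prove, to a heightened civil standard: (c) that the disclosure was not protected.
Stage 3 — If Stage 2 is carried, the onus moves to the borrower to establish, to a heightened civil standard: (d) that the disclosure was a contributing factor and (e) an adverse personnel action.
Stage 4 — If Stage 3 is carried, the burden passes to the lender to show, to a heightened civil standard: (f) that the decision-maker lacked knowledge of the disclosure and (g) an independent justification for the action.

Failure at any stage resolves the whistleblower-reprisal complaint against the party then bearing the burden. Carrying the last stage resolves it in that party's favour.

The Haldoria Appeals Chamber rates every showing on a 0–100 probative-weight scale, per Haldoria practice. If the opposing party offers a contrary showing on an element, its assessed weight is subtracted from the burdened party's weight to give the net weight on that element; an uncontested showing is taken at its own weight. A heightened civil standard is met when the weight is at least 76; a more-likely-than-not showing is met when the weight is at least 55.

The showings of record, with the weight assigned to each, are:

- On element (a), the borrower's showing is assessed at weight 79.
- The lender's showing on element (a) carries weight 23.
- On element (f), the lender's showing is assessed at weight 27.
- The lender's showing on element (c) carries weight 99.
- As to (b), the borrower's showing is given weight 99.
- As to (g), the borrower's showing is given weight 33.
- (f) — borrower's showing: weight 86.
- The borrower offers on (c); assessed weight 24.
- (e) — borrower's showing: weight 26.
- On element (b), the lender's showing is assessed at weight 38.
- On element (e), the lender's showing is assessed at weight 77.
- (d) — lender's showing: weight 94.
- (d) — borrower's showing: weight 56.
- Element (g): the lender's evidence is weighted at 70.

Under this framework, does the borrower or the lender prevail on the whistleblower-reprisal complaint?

Stage 1 (borrower, a more-likely-than-not showing, weight is at least 55): (a) net 79−23=56 ≥ 55 — meets; (b) net 99−38=61 ≥ 55 — meets.
  All elements met. The burden passes to the lender.
Stage 2 (lender, a heightened civil standard, weight is at least 76): (c) net 99−24=75 < 76 — fails.
  The lender does not carry Stage 2.
The analysis ends at Stage 2; the borrower prevails.

borrower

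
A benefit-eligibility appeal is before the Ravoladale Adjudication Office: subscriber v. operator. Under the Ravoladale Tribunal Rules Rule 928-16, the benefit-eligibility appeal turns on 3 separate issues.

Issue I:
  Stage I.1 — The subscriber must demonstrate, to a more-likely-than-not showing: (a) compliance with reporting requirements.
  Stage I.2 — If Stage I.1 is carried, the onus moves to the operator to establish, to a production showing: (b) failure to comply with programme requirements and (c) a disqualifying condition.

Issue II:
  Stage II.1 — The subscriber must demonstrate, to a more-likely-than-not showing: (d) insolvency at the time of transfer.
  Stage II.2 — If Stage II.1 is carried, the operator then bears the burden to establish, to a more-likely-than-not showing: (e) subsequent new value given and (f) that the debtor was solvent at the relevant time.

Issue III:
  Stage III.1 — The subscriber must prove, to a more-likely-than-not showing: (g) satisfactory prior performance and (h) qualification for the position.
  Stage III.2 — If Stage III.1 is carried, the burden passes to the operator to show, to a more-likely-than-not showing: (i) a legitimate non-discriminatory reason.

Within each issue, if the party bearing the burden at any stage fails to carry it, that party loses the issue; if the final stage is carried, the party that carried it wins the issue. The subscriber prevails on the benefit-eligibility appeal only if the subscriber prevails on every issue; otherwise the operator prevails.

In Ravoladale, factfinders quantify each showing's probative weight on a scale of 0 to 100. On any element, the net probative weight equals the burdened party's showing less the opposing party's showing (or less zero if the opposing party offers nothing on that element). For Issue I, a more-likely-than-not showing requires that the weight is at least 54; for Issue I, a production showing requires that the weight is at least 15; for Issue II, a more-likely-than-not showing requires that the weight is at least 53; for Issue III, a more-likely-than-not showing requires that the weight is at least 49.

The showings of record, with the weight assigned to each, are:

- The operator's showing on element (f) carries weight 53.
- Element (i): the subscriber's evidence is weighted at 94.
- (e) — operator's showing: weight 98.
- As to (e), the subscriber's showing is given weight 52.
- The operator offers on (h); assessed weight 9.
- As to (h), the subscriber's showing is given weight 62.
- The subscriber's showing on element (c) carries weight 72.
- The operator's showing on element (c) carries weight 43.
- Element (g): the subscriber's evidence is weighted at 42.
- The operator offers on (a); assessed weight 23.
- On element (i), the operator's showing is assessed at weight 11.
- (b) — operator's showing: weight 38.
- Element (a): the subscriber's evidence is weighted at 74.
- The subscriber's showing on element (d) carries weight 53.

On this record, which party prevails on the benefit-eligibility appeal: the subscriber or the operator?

— Issue I —
At Stage I.1 the subscriber must meet a more-likely-than-not showing (weight is at least 54): on (a) the weight is 74 less the opposing 23 gives net 51, < 54, so (a) does not meet the standard.
  Not every element is met, so the subscriber fails to carry Stage I.1.
So the operator prevails on this issue.
— Issue II —
At Stage II.1 the subscriber must meet a more-likely-than-not showing (weight is at least 53): on (d) the weight is 53, ≥ 53, so (d) meets the standard.
  Stage II.1 is satisfied; the onus moves to the operator.
At Stage II.2 the operator must meet a more-likely-than-not showing (weight is at least 53): on (e) the weight is 98 less the opposing 52 gives net 46, < 53, so (e) does not meet the standard; on (f) the weight is 53, ≥ 53, so (f) meets the standard.
  Stage II.2 not carried; the operator fails its burden.
So the subscriber prevails on this issue.
— Issue III —
Stage III.1 (subscriber, a more-likely-than-not showing, weight is at least 49): (g) 42 < 49 — fails; (h) net 62−9=53 ≥ 49 — meets.
  Stage III.1 not carried; the subscriber fails its burden.
So the operator prevails on this issue.
Per-issue: Issue I → operator; Issue II → subscriber; Issue III → operator. The subscriber must prevail on every issue; overall, the operator prevails.

operator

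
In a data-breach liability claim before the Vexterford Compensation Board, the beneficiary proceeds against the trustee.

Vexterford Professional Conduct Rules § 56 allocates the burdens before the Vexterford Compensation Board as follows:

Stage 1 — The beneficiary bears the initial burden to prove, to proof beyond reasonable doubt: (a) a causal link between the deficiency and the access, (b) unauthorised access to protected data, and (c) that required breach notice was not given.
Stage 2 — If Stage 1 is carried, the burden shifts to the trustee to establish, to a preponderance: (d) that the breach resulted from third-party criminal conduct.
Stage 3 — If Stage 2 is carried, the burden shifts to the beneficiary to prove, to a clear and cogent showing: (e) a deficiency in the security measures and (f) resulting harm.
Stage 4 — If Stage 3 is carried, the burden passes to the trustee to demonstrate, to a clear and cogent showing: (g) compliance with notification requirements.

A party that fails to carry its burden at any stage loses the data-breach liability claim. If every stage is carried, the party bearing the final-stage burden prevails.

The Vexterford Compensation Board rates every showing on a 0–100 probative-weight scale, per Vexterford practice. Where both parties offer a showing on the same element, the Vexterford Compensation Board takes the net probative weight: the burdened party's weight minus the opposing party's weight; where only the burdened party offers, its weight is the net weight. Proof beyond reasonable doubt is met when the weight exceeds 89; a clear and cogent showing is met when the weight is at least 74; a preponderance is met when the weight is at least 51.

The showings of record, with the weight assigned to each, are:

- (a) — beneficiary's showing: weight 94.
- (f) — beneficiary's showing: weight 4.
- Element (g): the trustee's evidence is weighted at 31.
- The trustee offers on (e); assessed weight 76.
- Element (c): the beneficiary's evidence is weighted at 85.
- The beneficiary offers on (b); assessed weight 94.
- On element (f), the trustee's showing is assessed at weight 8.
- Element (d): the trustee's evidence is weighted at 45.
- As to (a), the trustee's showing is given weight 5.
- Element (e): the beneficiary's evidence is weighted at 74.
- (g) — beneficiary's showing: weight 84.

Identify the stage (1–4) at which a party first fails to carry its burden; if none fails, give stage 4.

stage 1

At Stage 1 the beneficiary must meet proof beyond reasonable doubt (weight exceeds 89): on (a) the weight is 94 less the opposing 5 gives net 89, which does not exceed 89, so (a) does not meet the standard; on (b) the weight is 94, > 89, so (b) meets the standard; on (c) the weight is 85, which does not exceed 89, so (c) does not meet the standard.
  Not every element is met, so the beneficiary fails to carry Stage 1.
The analysis ends at Stage 1; the trustee prevails.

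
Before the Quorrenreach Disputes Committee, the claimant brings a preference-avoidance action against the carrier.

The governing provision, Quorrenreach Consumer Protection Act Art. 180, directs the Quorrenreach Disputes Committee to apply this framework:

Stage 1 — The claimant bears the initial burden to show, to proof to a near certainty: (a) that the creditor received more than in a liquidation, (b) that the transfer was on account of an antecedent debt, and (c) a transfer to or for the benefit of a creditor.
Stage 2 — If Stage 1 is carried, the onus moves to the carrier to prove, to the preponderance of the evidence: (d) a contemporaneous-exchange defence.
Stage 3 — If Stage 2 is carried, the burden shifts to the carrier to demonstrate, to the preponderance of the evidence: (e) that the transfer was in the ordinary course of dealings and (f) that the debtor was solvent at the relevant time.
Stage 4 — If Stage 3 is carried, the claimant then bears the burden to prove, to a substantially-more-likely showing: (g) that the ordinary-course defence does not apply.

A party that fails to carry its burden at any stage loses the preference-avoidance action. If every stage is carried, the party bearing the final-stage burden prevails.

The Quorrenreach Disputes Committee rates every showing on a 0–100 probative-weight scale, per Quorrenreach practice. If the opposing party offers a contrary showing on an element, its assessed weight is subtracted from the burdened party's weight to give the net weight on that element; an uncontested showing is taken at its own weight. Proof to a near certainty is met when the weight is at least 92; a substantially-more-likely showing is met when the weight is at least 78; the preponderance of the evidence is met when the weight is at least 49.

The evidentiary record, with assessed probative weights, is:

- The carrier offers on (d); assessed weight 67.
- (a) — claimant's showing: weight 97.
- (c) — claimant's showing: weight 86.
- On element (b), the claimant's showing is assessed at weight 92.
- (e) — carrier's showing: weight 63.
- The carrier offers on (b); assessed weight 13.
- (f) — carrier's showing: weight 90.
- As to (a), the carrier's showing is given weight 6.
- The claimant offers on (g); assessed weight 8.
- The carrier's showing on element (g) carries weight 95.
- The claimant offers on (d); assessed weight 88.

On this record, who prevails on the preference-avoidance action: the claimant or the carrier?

Stage 1 (claimant, proof to a near certainty, weight is at least 92): (a) net 97−6=91 < 92 — fails; (b) net 92−13=79 < 92 — fails; (c) 86 < 92 — fails.
  Not every element is met, so the claimant fails to carry Stage 1.
The carrier prevails.

carrier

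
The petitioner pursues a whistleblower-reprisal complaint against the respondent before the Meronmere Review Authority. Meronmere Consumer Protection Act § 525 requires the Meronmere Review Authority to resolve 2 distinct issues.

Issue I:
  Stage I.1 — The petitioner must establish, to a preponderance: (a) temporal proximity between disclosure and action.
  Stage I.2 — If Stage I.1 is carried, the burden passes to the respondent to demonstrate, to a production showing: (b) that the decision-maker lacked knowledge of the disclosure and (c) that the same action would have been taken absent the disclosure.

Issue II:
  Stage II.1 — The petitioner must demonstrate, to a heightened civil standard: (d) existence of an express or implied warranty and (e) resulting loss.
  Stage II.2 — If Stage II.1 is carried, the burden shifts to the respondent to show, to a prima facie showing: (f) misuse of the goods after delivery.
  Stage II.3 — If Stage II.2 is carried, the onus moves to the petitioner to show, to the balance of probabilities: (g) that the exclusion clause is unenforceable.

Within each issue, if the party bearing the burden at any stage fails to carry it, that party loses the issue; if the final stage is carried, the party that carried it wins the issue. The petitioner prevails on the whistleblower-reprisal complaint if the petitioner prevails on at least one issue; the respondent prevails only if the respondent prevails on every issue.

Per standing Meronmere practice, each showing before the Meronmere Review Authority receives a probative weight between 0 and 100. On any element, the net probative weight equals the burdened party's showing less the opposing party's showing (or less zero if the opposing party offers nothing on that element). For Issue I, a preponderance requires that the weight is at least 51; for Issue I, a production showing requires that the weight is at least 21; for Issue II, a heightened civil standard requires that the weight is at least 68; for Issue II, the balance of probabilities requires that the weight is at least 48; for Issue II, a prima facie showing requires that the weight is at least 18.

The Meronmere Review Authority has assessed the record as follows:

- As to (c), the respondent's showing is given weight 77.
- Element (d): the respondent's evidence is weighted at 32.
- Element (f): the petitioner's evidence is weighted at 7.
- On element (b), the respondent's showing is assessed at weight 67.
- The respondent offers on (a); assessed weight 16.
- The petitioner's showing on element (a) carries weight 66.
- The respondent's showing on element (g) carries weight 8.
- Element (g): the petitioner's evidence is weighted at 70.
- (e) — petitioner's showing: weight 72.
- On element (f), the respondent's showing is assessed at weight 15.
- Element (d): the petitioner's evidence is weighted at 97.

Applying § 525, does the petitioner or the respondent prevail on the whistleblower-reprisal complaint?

respondent

— Issue I —
Stage I.1 — burden on petitioner; standard: a preponderance (weight is at least 51).
    (a): 66 − 16 = 50 < 51 [not met]
  Stage I.1 not carried; the petitioner fails its burden.
The respondent prevails on this issue.
— Issue II —
Stage II.1 (petitioner, a heightened civil standard, weight is at least 68): (d) net 97−32=65 < 68 — fails; (e) 72 ≥ 68 — meets.
  Not every element is met, so the petitioner fails to carry Stage II.1.
So the respondent prevails on this issue.
Per-issue: Issue I → respondent; Issue II → respondent. The petitioner must prevail on at least one issue; overall, the respondent prevails.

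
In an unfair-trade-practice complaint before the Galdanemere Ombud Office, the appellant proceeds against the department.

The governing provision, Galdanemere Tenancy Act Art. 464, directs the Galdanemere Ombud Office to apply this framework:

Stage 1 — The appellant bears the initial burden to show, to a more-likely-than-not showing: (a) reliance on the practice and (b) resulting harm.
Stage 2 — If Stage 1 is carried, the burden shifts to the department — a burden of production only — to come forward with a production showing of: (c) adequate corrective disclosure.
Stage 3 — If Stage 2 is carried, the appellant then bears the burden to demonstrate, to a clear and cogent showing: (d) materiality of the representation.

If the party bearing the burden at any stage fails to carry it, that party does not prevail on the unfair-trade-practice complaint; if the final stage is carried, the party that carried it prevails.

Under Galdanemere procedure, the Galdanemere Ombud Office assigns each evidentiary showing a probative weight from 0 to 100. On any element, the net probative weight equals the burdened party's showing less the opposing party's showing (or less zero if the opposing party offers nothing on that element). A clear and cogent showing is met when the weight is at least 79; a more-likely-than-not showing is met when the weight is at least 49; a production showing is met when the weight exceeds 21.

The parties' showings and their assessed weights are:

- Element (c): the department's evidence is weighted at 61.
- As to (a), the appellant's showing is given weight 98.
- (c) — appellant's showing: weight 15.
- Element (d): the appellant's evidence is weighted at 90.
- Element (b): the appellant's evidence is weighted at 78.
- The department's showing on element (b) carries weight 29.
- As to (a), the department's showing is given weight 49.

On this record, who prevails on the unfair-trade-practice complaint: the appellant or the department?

appellant

At Stage 1 the appellant must meet a more-likely-than-not showing (weight is at least 49): on (a) the weight is 98 less the opposing 49 gives net 49, ≥ 49, so (a) meets the standard; on (b) the weight is 78 less the opposing 29 gives net 49, which does reach 49, so (b) meets the standard.
  Stage 1 carried; the burden shifts to the department.
At Stage 2 the department must meet a production showing (weight exceeds 21): on (c) the weight is 61 less the opposing 15 gives net 46, > 21, so (c) meets the standard.
  Stage 2 is satisfied; the onus moves to the appellant.
At Stage 3 the appellant must meet a clear and cogent showing (weight is at least 79): on (d) the weight is 90, ≥ 79, so (d) meets the standard.
  All elements met at the final stage.
All stages carried — the appellant prevails.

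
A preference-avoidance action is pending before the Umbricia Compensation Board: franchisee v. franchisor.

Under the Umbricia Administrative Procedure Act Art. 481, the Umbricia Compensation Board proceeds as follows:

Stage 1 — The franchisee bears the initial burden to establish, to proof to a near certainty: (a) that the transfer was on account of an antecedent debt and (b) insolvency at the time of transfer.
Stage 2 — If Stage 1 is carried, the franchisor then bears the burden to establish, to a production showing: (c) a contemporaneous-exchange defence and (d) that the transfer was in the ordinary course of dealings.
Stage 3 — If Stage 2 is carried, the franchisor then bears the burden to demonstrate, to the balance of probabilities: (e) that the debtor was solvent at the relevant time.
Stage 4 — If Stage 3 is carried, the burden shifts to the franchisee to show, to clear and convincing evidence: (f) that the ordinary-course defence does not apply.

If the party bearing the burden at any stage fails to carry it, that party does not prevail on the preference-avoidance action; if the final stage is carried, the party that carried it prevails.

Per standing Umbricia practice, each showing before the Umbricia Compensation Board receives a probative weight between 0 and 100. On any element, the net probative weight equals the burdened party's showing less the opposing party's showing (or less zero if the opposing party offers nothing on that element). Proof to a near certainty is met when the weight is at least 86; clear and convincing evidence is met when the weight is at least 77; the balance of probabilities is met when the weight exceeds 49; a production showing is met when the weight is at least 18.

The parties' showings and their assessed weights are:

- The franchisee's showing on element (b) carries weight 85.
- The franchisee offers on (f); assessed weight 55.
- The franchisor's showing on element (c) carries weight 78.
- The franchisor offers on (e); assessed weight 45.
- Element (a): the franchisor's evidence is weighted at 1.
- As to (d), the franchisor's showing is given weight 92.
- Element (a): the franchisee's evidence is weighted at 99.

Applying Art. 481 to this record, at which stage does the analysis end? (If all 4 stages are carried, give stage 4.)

Stage 1 (franchisee, proof to a near certainty, weight is at least 86): (a) net 99−1=98 ≥ 86 — meets; (b) 85 < 86 — fails.
  Not every element is met, so the franchisee fails to carry Stage 1.
The franchisor prevails.

stage 1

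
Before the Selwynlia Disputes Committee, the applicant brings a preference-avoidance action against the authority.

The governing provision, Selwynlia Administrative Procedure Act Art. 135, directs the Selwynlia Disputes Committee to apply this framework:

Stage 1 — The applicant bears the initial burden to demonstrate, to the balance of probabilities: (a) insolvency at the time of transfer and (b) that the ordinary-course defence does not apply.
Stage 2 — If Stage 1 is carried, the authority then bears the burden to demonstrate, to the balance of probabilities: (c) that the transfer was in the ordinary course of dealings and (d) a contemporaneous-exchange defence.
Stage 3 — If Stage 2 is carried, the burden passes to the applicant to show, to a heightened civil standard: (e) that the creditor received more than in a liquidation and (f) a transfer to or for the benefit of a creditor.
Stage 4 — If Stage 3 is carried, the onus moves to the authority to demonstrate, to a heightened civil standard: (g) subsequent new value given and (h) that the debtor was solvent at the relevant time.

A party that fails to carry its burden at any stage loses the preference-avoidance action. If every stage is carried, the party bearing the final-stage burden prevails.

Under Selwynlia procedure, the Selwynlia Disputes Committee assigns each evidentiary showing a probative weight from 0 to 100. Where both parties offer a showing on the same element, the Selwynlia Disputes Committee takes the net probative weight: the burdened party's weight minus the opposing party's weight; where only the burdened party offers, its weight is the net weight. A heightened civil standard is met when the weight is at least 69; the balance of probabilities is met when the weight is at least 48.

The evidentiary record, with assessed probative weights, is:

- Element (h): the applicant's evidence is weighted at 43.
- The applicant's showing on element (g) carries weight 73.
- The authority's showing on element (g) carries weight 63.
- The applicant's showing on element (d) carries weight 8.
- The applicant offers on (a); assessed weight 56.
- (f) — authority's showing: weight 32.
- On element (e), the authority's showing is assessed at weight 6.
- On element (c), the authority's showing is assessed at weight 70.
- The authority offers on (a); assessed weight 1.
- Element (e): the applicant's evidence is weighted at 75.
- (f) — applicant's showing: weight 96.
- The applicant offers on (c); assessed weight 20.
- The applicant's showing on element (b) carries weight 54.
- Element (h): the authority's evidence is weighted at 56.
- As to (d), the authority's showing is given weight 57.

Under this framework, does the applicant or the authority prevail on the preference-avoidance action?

Stage 1 (applicant, the balance of probabilities, weight is at least 48): (a) net 56−1=55 ≥ 48 — meets; (b) 54 ≥ 48 — meets.
  All elements met. The burden passes to the authority.
Stage 2 (authority, the balance of probabilities, weight is at least 48): (c) net 70−20=50 ≥ 48 — meets; (d) net 57−8=49 ≥ 48 — meets.
  Stage 2 carried; the burden shifts to the applicant.
Stage 3 (applicant, a heightened civil standard, weight is at least 69): (e) net 75−6=69 ≥ 69 — meets; (f) net 96−32=64 < 69 — fails.
  Stage 3 not carried; the applicant fails its burden.
The analysis ends at Stage 3; the authority prevails.

authority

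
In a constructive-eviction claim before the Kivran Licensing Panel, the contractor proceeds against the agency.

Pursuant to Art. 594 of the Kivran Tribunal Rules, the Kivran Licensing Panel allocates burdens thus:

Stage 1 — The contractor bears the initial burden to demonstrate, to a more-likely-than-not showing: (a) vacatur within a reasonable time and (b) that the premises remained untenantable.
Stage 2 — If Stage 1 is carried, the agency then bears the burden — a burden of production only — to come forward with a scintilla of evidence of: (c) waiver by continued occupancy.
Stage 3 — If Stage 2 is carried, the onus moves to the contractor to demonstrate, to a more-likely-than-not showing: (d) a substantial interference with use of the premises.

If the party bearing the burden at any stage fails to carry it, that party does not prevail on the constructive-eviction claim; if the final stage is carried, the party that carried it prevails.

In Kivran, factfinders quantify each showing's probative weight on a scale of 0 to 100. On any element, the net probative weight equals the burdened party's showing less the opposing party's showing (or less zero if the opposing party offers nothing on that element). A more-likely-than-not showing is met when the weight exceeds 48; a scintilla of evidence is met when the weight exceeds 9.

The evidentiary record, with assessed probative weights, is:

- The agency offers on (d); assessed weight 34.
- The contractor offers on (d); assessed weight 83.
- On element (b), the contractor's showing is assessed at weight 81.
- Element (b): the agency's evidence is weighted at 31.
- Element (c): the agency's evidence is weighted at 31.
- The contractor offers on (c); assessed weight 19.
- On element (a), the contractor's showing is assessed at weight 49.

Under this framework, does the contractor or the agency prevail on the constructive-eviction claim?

contractor

Stage 1 (contractor, a more-likely-than-not showing, weight exceeds 48): (a) 49 > 48 — meets; (b) net 81−31=50 > 48 — meets.
  All elements met. The burden passes to the agency.
Stage 2 (agency, a scintilla of evidence, weight exceeds 9): (c) net 31−19=12 > 9 — meets.
  The agency carries Stage 2; the contractor now bears the burden.
Stage 3 (contractor, a more-likely-than-not showing, weight exceeds 48): (d) net 83−34=49 > 48 — meets.
  Stage 3 carried; the final stage is satisfied.
Every stage carried; the contractor prevails.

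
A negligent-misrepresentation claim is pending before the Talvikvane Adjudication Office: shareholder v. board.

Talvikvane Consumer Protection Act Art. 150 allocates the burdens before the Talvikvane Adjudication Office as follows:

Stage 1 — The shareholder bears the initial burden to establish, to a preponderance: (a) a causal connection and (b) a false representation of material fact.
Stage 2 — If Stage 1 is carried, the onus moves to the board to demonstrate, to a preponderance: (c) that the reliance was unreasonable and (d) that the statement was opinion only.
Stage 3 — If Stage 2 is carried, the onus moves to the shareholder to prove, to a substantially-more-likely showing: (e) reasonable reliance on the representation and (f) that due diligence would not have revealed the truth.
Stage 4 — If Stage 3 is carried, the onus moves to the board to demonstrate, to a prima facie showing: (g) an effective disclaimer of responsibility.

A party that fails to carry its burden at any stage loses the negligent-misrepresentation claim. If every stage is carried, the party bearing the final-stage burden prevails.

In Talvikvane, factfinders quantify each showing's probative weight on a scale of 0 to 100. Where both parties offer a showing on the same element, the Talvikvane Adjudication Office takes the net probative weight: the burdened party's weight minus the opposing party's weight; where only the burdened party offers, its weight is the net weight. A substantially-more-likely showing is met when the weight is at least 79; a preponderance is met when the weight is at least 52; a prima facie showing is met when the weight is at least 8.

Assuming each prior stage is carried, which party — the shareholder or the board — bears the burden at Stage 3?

shareholder

Stage 3's rule assigns the burden to the shareholder (to a substantially-more-likely showing).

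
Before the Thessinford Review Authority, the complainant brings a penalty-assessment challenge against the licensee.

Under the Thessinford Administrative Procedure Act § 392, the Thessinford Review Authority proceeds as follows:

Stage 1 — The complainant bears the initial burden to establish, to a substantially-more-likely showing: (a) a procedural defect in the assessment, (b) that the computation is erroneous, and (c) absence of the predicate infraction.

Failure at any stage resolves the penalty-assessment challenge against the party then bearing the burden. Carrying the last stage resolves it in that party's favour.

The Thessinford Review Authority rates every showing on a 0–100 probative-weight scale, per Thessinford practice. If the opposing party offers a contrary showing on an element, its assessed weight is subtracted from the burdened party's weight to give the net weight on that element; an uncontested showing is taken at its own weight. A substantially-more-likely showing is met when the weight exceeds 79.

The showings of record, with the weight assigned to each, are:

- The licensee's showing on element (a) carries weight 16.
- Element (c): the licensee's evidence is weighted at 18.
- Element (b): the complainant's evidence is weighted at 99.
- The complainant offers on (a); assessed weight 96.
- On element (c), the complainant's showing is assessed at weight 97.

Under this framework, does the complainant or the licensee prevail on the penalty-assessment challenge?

Stage 1 — burden on complainant; standard: a substantially-more-likely showing (weight exceeds 79).
    (a): 96 − 16 = 80 > 79 [met]
    (b): 99 > 79 [met]
    (c): 97 − 18 = 79 ≤ 79 [not met]
  The complainant does not carry Stage 1.
The analysis ends at Stage 1; the licensee prevails.

licensee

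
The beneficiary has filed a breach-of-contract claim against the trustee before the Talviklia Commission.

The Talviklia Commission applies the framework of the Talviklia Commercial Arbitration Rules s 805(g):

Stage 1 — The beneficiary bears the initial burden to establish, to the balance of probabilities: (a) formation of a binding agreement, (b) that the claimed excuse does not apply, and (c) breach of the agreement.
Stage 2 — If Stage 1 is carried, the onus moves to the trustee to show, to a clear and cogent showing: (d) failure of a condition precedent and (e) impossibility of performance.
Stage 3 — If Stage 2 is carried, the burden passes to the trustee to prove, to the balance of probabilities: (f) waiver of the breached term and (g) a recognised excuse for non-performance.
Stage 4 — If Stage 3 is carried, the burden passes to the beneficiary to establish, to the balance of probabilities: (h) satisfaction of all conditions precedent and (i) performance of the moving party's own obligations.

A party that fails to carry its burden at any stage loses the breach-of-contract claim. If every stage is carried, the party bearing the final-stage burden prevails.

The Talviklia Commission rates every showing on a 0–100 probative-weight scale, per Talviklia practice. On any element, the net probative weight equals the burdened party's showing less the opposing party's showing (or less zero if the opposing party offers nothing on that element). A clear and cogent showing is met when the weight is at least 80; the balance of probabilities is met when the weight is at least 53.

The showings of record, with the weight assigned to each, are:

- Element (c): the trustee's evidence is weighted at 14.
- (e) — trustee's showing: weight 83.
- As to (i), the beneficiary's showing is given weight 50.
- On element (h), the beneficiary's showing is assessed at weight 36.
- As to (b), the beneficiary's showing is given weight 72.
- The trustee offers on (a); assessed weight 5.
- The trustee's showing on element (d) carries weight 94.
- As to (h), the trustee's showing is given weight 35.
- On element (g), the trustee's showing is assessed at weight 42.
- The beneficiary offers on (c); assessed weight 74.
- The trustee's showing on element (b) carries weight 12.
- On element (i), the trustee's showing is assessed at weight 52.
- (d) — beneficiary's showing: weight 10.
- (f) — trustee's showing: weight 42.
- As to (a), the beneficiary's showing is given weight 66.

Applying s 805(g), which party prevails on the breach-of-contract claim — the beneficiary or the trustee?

Stage 1 — burden on beneficiary; standard: the balance of probabilities (weight is at least 53).
    (a): 66 − 5 = 61 ≥ 53 [met]
    (b): 72 − 12 = 60 ≥ 53 [met]
    (c): 74 − 14 = 60 ≥ 53 [met]
  Stage 1 carried; the burden shifts to the trustee.
Stage 2 — burden on trustee; standard: a clear and cogent showing (weight is at least 80).
    (d): 94 − 10 = 84 ≥ 80 [met]
    (e): 83 ≥ 80 [met]
  Stage 2 carried; the burden remains with the trustee.
Stage 3 — burden on trustee; standard: the balance of probabilities (weight is at least 53).
    (f): 42 < 53 [not met]
    (g): 42 < 53 [not met]
  Not every element is met, so the trustee fails to carry Stage 3.
The beneficiary prevails.

beneficiary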